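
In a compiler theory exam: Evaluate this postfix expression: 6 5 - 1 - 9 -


Processing tokens left to right:
Push 6, Push 5
Pop 6 and 5, compute 6 - 5 = 1, push 1
Push 1
Pop 1 and 1, compute 1 - 1 = 0, push 0
Push 9
Pop 0 and 9, compute 0 - 9 = -9, push -9
Stack result: -9

-9


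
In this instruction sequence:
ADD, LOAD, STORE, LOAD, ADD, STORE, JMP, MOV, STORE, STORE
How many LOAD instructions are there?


Scanning instruction sequence for LOAD:
  Position 1: ADD
  Position 2: LOAD <- MATCH
  Position 3: STORE
  Position 4: LOAD <- MATCH
  Position 5: ADD
  Position 6: STORE
  Position 7: JMP
  Position 8: MOV
  Position 9: STORE
  Position 10: STORE
Matches at positions: [2, 4]
Total LOAD count: 2

2


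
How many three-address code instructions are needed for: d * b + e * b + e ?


Expression: d * b + e * b + e
Generating three-address code (respecting * over +/- precedence):
  Instruction 1: t1 = d * b
  Instruction 2: t2 = e * b
  Instruction 3: t3 = t1 + t2
  Instruction 4: t4 = t3 + e
Total instructions: 4

4


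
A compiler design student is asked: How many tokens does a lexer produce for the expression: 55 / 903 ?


Scanning '55 / 903'
Token 1: '55' -> integer_literal
Token 2: '/' -> operator
Token 3: '903' -> integer_literal
Total tokens: 3

3


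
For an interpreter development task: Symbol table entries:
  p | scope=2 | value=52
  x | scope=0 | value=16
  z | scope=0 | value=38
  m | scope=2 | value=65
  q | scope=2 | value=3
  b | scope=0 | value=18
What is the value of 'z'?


Searching symbol table for 'z':
  p | scope=2 | value=52
  x | scope=0 | value=16
  z | scope=0 | value=38 <- MATCH
  m | scope=2 | value=65
  q | scope=2 | value=3
  b | scope=0 | value=18
Found 'z' at scope 0 with value 38

38


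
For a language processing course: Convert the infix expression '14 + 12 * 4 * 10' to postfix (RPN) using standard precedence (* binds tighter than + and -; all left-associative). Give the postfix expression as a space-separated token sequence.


Applying the shunting-yard algorithm:
  Operand 14 -> output
  Push '+' onto operator stack -> op-stack: [+]
  Operand 12 -> output
  Push '*' onto operator stack -> op-stack: [+, *]
  Operand 4 -> output
  See '*' (prec 2); top '*' (prec 2) >= it -> pop '*' to output
  Push '*' onto operator stack -> op-stack: [+, *]
  Operand 10 -> output
  End of input: pop '*' to output
  End of input: pop '+' to output
Postfix result: 14 12 4 * 10 * +

14 12 4 * 10 * +


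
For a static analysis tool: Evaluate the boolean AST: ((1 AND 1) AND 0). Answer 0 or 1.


Step 1: Evaluate inner node
  1 AND 1 = 1
Step 2: Evaluate root node
  1 AND 0 = 0

0


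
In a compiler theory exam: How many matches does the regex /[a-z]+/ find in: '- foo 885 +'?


Pattern: /[a-z]+/ (identifiers)
Input: '- foo 885 +'
Scanning for matches:
  Match 1: 'foo'
Total matches: 1

1


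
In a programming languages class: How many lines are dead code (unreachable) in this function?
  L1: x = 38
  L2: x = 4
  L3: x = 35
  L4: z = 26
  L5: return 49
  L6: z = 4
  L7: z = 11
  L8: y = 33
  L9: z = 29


Analyzing control flow:
  L1: reachable (before return)
  L2: reachable (before return)
  L3: reachable (before return)
  L4: reachable (before return)
  L5: reachable (return statement)
  L6: DEAD (after return at L5)
  L7: DEAD (after return at L5)
  L8: DEAD (after return at L5)
  L9: DEAD (after return at L5)
Return at L5, total lines = 9
Dead lines: L6 through L9
Count: 4

4


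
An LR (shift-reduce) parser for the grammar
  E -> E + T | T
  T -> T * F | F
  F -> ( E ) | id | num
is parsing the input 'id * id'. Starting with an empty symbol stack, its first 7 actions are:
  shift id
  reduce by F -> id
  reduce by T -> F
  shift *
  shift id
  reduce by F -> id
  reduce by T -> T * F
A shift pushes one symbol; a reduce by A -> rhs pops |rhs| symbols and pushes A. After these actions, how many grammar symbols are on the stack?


Tracking the symbol stack through each action:
  Action 1: shift 'id' : push -> stack = [id] (size 1)
  Action 2: reduce by F -> id : pop 1, push F -> stack = [F] (size 1)
  Action 3: reduce by T -> F : pop 1, push T -> stack = [T] (size 1)
  Action 4: shift '*' : push -> stack = [T, *] (size 2)
  Action 5: shift 'id' : push -> stack = [T, *, id] (size 3)
  Action 6: reduce by F -> id : pop 1, push F -> stack = [T, *, F] (size 3)
  Action 7: reduce by T -> T * F : pop 3, push T -> stack = [T] (size 1)
Final stack size: 1

1


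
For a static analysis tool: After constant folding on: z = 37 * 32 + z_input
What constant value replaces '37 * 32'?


Identifying constant sub-expression:
  Original: z = 37 * 32 + z_input
  37 and 32 are both compile-time constants
  Evaluating: 37 * 32 = 1184
  After folding: z = 1184 + z_input

1184


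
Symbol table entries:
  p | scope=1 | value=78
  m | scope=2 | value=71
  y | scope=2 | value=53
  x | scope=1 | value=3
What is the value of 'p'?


Searching symbol table for 'p':
  p | scope=1 | value=78 <- MATCH
  m | scope=2 | value=71
  y | scope=2 | value=53
  x | scope=1 | value=3
Found 'p' at scope 1 with value 78

78


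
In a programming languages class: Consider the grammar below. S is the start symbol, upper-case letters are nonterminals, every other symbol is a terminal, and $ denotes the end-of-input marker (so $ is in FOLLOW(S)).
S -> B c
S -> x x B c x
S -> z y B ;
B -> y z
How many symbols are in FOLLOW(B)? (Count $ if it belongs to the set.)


S is the start symbol and does not occur in any rule body, so FOLLOW(S) = {$}.
Examining every occurrence of B in a rule body:
  S -> B c : B is followed by terminal 'c' -> add 'c'
  S -> x x B c x : B is followed by terminal 'c' -> add 'c' (already in the set)
  S -> z y B ; : B is followed by terminal ';' -> add ';'
  B -> y z : B does not occur in the body -> contributes nothing
FOLLOW(B) = {;, c}
Count: 2

2


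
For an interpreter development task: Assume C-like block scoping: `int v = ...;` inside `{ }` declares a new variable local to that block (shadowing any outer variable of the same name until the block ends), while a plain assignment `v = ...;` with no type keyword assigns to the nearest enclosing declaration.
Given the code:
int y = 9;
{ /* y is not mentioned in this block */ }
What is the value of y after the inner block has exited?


Analyzing scoping rules:
Outer scope: declares y = 9
Inner block: y is neither redeclared nor assigned -> unchanged
After the block -> 9
Result: 9

9


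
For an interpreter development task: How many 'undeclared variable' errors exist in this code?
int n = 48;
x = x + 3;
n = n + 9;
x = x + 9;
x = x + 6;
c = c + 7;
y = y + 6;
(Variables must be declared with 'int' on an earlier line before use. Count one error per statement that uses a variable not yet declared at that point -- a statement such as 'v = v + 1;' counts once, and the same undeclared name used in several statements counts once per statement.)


Scanning code line by line:
  Line 1: declare 'n' -> declared = ['n']
  Line 2: use 'x' -> ERROR (undeclared)
  Line 3: use 'n' -> OK (declared)
  Line 4: use 'x' -> ERROR (undeclared)
  Line 5: use 'x' -> ERROR (undeclared)
  Line 6: use 'c' -> ERROR (undeclared)
  Line 7: use 'y' -> ERROR (undeclared)
Total undeclared variable errors: 5

5


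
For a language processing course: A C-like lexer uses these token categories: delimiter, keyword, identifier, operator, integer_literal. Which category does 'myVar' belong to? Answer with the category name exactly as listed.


Token: 'myVar'
Checking categories:
  identifier: YES
  integer_literal: no
  operator: no
  keyword: no
  delimiter: no
Category: identifier

identifier


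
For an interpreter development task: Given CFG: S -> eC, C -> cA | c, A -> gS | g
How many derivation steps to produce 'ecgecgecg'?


Grammar: S -> eC, C -> cA | c, A -> gS | g
Deriving 'ecgecgecg':
Step 1: S -> eC => eC
Step 2: C -> cA => ecA
Step 3: A -> gS => ecgS
Step 4: S -> eC => ecgeC
Step 5: C -> cA => ecgecA
Step 6: A -> gS => ecgecgS
Step 7: S -> eC => ecgecgeC
Step 8: C -> cA => ecgecgecA
Step 9: A -> g => ecgecgecg
Total derivation steps: 9

9


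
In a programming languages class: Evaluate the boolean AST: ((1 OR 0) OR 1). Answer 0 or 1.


Step 1: Evaluate inner node
  1 OR 0 = 1
Step 2: Evaluate root node
  1 OR 1 = 1

1


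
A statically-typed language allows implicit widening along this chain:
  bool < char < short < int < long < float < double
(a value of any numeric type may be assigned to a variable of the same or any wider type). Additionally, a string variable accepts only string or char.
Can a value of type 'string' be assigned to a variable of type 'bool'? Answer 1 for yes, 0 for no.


Target variable type: bool
Source value type: string
Rule: string cannot widen to any numeric type
Result: 0

0


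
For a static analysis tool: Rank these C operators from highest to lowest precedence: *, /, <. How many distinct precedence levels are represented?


Looking up precedence for each operator:
  * -> precedence 6
  / -> precedence 6
  < -> precedence 4
Sorted highest to lowest: *, /, <
Distinct precedence values: [6, 4]
Number of distinct levels: 2

2


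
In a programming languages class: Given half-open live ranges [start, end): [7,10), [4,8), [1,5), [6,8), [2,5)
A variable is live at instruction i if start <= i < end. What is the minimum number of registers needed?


Live ranges:
  Var0: [7, 10)
  Var1: [4, 8)
  Var2: [1, 5)
  Var3: [6, 8)
  Var4: [2, 5)
Sweep-line events (position, delta, active):
  pos=1 start -> active=1
  pos=2 start -> active=2
  pos=4 start -> active=3
  pos=5 end -> active=2
  pos=5 end -> active=1
  pos=6 start -> active=2
  pos=7 start -> active=3
  pos=8 end -> active=2
  pos=8 end -> active=1
  pos=10 end -> active=0
Maximum simultaneous active: 3
Minimum registers needed: 3

3


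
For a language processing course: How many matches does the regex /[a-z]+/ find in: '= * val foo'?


Pattern: /[a-z]+/ (identifiers)
Input: '= * val foo'
Scanning for matches:
  Match 1: 'val'
  Match 2: 'foo'
Total matches: 2

2


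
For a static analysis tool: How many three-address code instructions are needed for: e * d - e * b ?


Expression: e * d - e * b
Generating three-address code (respecting * over +/- precedence):
  Instruction 1: t1 = e * d
  Instruction 2: t2 = e * b
  Instruction 3: t3 = t1 - t2
Total instructions: 3

3


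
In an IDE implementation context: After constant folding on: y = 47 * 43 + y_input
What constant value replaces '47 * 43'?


Identifying constant sub-expression:
  Original: y = 47 * 43 + y_input
  47 and 43 are both compile-time constants
  Evaluating: 47 * 43 = 2021
  After folding: y = 2021 + y_input

2021


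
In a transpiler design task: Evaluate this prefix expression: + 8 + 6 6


Parsing prefix expression: + 8 + 6 6
Step 1: Innermost operation '+ 6 6'
  6 + 6 = 12
Step 2: Outer operation '+ 8 [12]'
  8 + 12 = 20

20


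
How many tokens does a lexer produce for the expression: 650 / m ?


Scanning '650 / m'
Token 1: '650' -> integer_literal
Token 2: '/' -> operator
Token 3: 'm' -> identifier
Total tokens: 3

3


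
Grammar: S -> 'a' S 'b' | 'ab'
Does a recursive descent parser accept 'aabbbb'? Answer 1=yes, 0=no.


Grammar accepts strings of the form a^n b^n (n >= 1)
Word: 'aabbbb'
Counting: 2 a's and 4 b's
Check: 2 == 4? No
Mismatch: a-count != b-count
Rejected

0


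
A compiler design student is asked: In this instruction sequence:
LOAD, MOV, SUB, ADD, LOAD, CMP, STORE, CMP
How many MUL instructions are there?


Scanning instruction sequence for MUL:
  Position 1: LOAD
  Position 2: MOV
  Position 3: SUB
  Position 4: ADD
  Position 5: LOAD
  Position 6: CMP
  Position 7: STORE
  Position 8: CMP
Matches at positions: []
Total MUL count: 0

0


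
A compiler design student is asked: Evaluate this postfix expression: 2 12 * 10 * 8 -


Processing tokens left to right:
Push 2, Push 12
Pop 2 and 12, compute 2 * 12 = 24, push 24
Push 10
Pop 24 and 10, compute 24 * 10 = 240, push 240
Push 8
Pop 240 and 8, compute 240 - 8 = 232, push 232
Stack result: 232

232


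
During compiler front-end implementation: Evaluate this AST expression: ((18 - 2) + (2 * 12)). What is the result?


Expression: ((18 - 2) + (2 * 12))
Evaluating step by step:
  18 - 2 = 16
  2 * 12 = 24
  16 + 24 = 40
Result: 40

40


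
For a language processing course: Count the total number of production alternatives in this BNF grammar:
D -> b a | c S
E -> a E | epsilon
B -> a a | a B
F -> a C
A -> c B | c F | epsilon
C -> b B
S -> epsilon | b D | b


Counting alternatives per rule:
  D: 2 alternative(s)
  E: 2 alternative(s)
  B: 2 alternative(s)
  F: 1 alternative(s)
  A: 3 alternative(s)
  C: 1 alternative(s)
  S: 3 alternative(s)
Sum: 2 + 2 + 2 + 1 + 3 + 1 + 3 = 14

14


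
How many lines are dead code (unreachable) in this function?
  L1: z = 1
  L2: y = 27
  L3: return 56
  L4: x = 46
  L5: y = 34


Analyzing control flow:
  L1: reachable (before return)
  L2: reachable (before return)
  L3: reachable (return statement)
  L4: DEAD (after return at L3)
  L5: DEAD (after return at L3)
Return at L3, total lines = 5
Dead lines: L4 through L5
Count: 2

2


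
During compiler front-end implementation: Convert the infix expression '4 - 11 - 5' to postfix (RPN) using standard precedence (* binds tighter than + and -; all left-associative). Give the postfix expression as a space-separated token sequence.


Applying the shunting-yard algorithm:
  Operand 4 -> output
  Push '-' onto operator stack -> op-stack: [-]
  Operand 11 -> output
  See '-' (prec 1); top '-' (prec 1) >= it -> pop '-' to output
  Push '-' onto operator stack -> op-stack: [-]
  Operand 5 -> output
  End of input: pop '-' to output
Postfix result: 4 11 - 5 -

4 11 - 5 -


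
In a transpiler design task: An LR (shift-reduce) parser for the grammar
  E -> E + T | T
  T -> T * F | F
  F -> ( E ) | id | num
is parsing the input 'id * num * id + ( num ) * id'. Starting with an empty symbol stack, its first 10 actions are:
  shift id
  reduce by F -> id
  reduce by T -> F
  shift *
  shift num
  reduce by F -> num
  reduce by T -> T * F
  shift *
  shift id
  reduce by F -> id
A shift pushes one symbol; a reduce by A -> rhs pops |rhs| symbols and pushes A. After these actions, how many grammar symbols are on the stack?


Tracking the symbol stack through each action:
  Action 1: shift 'id' : push -> stack = [id] (size 1)
  Action 2: reduce by F -> id : pop 1, push F -> stack = [F] (size 1)
  Action 3: reduce by T -> F : pop 1, push T -> stack = [T] (size 1)
  Action 4: shift '*' : push -> stack = [T, *] (size 2)
  Action 5: shift 'num' : push -> stack = [T, *, num] (size 3)
  Action 6: reduce by F -> num : pop 1, push F -> stack = [T, *, F] (size 3)
  Action 7: reduce by T -> T * F : pop 3, push T -> stack = [T] (size 1)
  Action 8: shift '*' : push -> stack = [T, *] (size 2)
  Action 9: shift 'id' : push -> stack = [T, *, id] (size 3)
  Action 10: reduce by F -> id : pop 1, push F -> stack = [T, *, F] (size 3)
Final stack size: 3

3


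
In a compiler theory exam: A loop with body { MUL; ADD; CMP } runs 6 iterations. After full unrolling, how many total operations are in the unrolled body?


Loop body operations: MUL, ADD, CMP (3 ops per iteration)
Unrolling 6 iterations:
  Iteration 1: MUL, ADD, CMP (3 ops)
  Iteration 2: MUL, ADD, CMP (3 ops)
  Iteration 3: MUL, ADD, CMP (3 ops)
  Iteration 4: MUL, ADD, CMP (3 ops)
  Iteration 5: MUL, ADD, CMP (3 ops)
  Iteration 6: MUL, ADD, CMP (3 ops)
Total: 6 iterations * 3 ops/iter = 18 operations

18


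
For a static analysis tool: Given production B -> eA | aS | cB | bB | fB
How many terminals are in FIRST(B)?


Production: B -> eA | aS | cB | bB | fB
Examining each alternative for leading terminals:
  B -> eA : first terminal = 'e'
  B -> aS : first terminal = 'a'
  B -> cB : first terminal = 'c'
  B -> bB : first terminal = 'b'
  B -> fB : first terminal = 'f'
FIRST(B) = {a, b, c, e, f}
Count: 5

5


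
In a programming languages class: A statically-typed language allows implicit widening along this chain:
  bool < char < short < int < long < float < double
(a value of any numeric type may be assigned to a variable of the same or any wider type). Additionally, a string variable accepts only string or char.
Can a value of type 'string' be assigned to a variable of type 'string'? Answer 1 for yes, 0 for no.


Target variable type: string
Source value type: string
Rule: string accepts only {string, char}
  source 'string' in {string, char}? Yes
Result: 1

1


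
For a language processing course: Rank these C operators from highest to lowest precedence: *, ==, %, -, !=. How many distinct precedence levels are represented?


Looking up precedence for each operator:
  * -> precedence 6
  == -> precedence 3
  % -> precedence 6
  - -> precedence 5
  != -> precedence 3
Sorted highest to lowest: *, %, -, ==, !=
Distinct precedence values: [6, 5, 3]
Number of distinct levels: 3

3


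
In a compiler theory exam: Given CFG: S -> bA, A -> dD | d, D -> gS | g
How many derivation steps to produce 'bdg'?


Grammar: S -> bA, A -> dD | d, D -> gS | g
Deriving 'bdg':
Step 1: S -> bA => bA
Step 2: A -> dD => bdD
Step 3: D -> g => bdg
Total derivation steps: 3

3


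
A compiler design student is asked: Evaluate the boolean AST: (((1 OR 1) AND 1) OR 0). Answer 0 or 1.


Step 1: Evaluate inner node
  1 OR 1 = 1
Step 2: Evaluate next node
  1 AND 1 = 1
Step 3: Evaluate root node
  1 OR 0 = 1

1


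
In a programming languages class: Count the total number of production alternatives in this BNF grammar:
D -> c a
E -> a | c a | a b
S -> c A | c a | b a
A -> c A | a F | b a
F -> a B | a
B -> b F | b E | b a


Counting alternatives per rule:
  D: 1 alternative(s)
  E: 3 alternative(s)
  S: 3 alternative(s)
  A: 3 alternative(s)
  F: 2 alternative(s)
  B: 3 alternative(s)
Sum: 1 + 3 + 3 + 3 + 2 + 3 = 15

15


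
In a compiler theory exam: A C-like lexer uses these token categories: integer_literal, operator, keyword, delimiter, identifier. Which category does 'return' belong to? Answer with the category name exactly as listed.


Token: 'return'
Checking categories:
  identifier: no
  integer_literal: no
  operator: no
  keyword: YES
  delimiter: no
Category: keyword

keyword


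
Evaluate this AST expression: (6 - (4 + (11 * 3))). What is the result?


Expression: (6 - (4 + (11 * 3)))
Evaluating step by step:
  11 * 3 = 33
  4 + 33 = 37
  6 - 37 = -31
Result: -31

-31


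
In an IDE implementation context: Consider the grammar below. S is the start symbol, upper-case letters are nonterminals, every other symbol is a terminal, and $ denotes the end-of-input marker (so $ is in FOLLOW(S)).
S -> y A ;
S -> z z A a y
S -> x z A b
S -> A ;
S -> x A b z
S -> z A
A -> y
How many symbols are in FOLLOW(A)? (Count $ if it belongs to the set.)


S is the start symbol and does not occur in any rule body, so FOLLOW(S) = {$}.
Examining every occurrence of A in a rule body:
  S -> y A ; : A is followed by terminal ';' -> add ';'
  S -> z z A a y : A is followed by terminal 'a' -> add 'a'
  S -> x z A b : A is followed by terminal 'b' -> add 'b'
  S -> A ; : A is followed by terminal ';' -> add ';' (already in the set)
  S -> x A b z : A is followed by terminal 'b' -> add 'b' (already in the set)
  S -> z A : A is at the right end -> add FOLLOW(S) = {$}
  A -> y : A does not occur in the body -> contributes nothing
FOLLOW(A) = {;, a, b, $}
Count: 4

4


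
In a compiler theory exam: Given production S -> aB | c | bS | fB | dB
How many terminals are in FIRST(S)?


Production: S -> aB | c | bS | fB | dB
Examining each alternative for leading terminals:
  S -> aB : first terminal = 'a'
  S -> c : first terminal = 'c'
  S -> bS : first terminal = 'b'
  S -> fB : first terminal = 'f'
  S -> dB : first terminal = 'd'
FIRST(S) = {a, b, c, d, f}
Count: 5

5


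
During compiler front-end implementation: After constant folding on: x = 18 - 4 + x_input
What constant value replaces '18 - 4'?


Identifying constant sub-expression:
  Original: x = 18 - 4 + x_input
  18 and 4 are both compile-time constants
  Evaluating: 18 - 4 = 14
  After folding: x = 14 + x_input

14


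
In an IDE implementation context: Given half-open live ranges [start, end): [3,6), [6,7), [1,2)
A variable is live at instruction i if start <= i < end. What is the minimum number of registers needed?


Live ranges:
  Var0: [3, 6)
  Var1: [6, 7)
  Var2: [1, 2)
Sweep-line events (position, delta, active):
  pos=1 start -> active=1
  pos=2 end -> active=0
  pos=3 start -> active=1
  pos=6 end -> active=0
  pos=6 start -> active=1
  pos=7 end -> active=0
Maximum simultaneous active: 1
Minimum registers needed: 1

1


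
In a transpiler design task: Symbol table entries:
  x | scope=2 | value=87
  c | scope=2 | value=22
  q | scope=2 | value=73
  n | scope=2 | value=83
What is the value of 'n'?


Searching symbol table for 'n':
  x | scope=2 | value=87
  c | scope=2 | value=22
  q | scope=2 | value=73
  n | scope=2 | value=83 <- MATCH
Found 'n' at scope 2 with value 83

83


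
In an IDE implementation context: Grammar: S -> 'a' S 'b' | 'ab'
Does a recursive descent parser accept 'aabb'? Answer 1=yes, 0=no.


Grammar accepts strings of the form a^n b^n (n >= 1)
Word: 'aabb'
Counting: 2 a's and 2 b's
Check: 2 == 2? Yes
Derivation (S -> aSb applied 1 time(s), then S -> ab): S => aSb => aabb
Accepted

1


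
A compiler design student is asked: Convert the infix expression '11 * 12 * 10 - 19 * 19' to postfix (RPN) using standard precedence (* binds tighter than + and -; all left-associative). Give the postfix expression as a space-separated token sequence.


Applying the shunting-yard algorithm:
  Operand 11 -> output
  Push '*' onto operator stack -> op-stack: [*]
  Operand 12 -> output
  See '*' (prec 2); top '*' (prec 2) >= it -> pop '*' to output
  Push '*' onto operator stack -> op-stack: [*]
  Operand 10 -> output
  See '-' (prec 1); top '*' (prec 2) >= it -> pop '*' to output
  Push '-' onto operator stack -> op-stack: [-]
  Operand 19 -> output
  Push '*' onto operator stack -> op-stack: [-, *]
  Operand 19 -> output
  End of input: pop '*' to output
  End of input: pop '-' to output
Postfix result: 11 12 * 10 * 19 19 * -

11 12 * 10 * 19 19 * -


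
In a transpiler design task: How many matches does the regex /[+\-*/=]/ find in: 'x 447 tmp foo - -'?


Pattern: /[+\-*/=]/ (operators)
Input: 'x 447 tmp foo - -'
Scanning for matches:
  Match 1: '-'
  Match 2: '-'
Total matches: 2

2


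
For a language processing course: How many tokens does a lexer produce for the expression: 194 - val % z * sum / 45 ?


Scanning '194 - val % z * sum / 45'
Token 1: '194' -> integer_literal
Token 2: '-' -> operator
Token 3: 'val' -> identifier
Token 4: '%' -> operator
Token 5: 'z' -> identifier
Token 6: '*' -> operator
Token 7: 'sum' -> identifier
Token 8: '/' -> operator
Token 9: '45' -> integer_literal
Total tokens: 9

9


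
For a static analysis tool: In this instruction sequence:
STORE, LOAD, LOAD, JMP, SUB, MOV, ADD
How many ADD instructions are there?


Scanning instruction sequence for ADD:
  Position 1: STORE
  Position 2: LOAD
  Position 3: LOAD
  Position 4: JMP
  Position 5: SUB
  Position 6: MOV
  Position 7: ADD <- MATCH
Matches at positions: [7]
Total ADD count: 1

1


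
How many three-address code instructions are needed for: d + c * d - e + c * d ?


Expression: d + c * d - e + c * d
Generating three-address code (respecting * over +/- precedence):
  Instruction 1: t1 = c * d
  Instruction 2: t2 = c * d
  Instruction 3: t3 = d + t1
  Instruction 4: t4 = t3 - e
  Instruction 5: t5 = t4 + t2
Total instructions: 5

5


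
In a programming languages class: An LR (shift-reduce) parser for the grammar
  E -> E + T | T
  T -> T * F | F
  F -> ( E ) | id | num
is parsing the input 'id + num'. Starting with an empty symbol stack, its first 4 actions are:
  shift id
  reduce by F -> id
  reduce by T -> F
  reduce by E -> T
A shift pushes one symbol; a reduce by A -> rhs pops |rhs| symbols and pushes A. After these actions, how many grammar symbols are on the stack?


Tracking the symbol stack through each action:
  Action 1: shift 'id' : push -> stack = [id] (size 1)
  Action 2: reduce by F -> id : pop 1, push F -> stack = [F] (size 1)
  Action 3: reduce by T -> F : pop 1, push T -> stack = [T] (size 1)
  Action 4: reduce by E -> T : pop 1, push E -> stack = [E] (size 1)
Final stack size: 1

1


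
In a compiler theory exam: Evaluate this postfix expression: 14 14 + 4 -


Processing tokens left to right:
Push 14, Push 14
Pop 14 and 14, compute 14 + 14 = 28, push 28
Push 4
Pop 28 and 4, compute 28 - 4 = 24, push 24
Stack result: 24

24


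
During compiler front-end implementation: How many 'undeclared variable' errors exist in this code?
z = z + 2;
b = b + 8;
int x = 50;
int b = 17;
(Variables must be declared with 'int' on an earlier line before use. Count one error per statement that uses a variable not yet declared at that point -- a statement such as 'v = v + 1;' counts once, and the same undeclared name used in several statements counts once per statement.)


Scanning code line by line:
  Line 1: use 'z' -> ERROR (undeclared)
  Line 2: use 'b' -> ERROR (undeclared)
  Line 3: declare 'x' -> declared = ['x']
  Line 4: declare 'b' -> declared = ['b', 'x']
Total undeclared variable errors: 2

2


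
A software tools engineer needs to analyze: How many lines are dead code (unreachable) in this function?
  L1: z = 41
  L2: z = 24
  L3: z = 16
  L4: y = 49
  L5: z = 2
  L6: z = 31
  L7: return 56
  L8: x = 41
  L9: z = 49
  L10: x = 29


Analyzing control flow:
  L1: reachable (before return)
  L2: reachable (before return)
  L3: reachable (before return)
  L4: reachable (before return)
  L5: reachable (before return)
  L6: reachable (before return)
  L7: reachable (return statement)
  L8: DEAD (after return at L7)
  L9: DEAD (after return at L7)
  L10: DEAD (after return at L7)
Return at L7, total lines = 10
Dead lines: L8 through L10
Count: 3

3


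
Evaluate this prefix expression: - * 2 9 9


Parsing prefix expression: - * 2 9 9
Step 1: Innermost operation '* 2 9'
  2 * 9 = 18
Step 2: Outer operation '- [18] 9'
  18 - 9 = 9

9


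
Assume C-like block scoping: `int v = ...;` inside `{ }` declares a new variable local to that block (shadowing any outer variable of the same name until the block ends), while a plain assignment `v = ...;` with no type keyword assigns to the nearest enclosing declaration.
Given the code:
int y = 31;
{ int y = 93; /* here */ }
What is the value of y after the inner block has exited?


Analyzing scoping rules:
Outer scope: declares y = 31
Inner block: 'int y = 93;' declares a NEW y that shadows the outer one
When the block exits the inner y goes out of scope; the outer y was never modified -> 31
Result: 31

31


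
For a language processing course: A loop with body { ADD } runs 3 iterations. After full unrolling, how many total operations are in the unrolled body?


Loop body operations: ADD (1 op per iteration)
Unrolling 3 iterations:
  Iteration 1: ADD (1 ops)
  Iteration 2: ADD (1 ops)
  Iteration 3: ADD (1 ops)
Total: 3 iterations * 1 ops/iter = 3 operations

3


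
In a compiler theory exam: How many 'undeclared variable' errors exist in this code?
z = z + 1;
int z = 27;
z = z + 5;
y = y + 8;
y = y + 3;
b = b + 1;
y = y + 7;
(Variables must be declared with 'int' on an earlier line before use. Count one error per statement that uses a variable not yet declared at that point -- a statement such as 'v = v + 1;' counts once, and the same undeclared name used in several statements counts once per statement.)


Scanning code line by line:
  Line 1: use 'z' -> ERROR (undeclared)
  Line 2: declare 'z' -> declared = ['z']
  Line 3: use 'z' -> OK (declared)
  Line 4: use 'y' -> ERROR (undeclared)
  Line 5: use 'y' -> ERROR (undeclared)
  Line 6: use 'b' -> ERROR (undeclared)
  Line 7: use 'y' -> ERROR (undeclared)
Total undeclared variable errors: 5

5


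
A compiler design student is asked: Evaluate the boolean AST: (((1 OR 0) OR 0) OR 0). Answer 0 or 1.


Step 1: Evaluate inner node
  1 OR 0 = 1
Step 2: Evaluate next node
  1 OR 0 = 1
Step 3: Evaluate root node
  1 OR 0 = 1

1


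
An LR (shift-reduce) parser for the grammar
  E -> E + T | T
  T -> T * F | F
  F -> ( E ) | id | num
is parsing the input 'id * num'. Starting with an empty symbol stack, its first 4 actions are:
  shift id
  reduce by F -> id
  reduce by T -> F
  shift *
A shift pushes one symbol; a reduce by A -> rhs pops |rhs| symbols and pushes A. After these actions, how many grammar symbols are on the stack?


Tracking the symbol stack through each action:
  Action 1: shift 'id' : push -> stack = [id] (size 1)
  Action 2: reduce by F -> id : pop 1, push F -> stack = [F] (size 1)
  Action 3: reduce by T -> F : pop 1, push T -> stack = [T] (size 1)
  Action 4: shift '*' : push -> stack = [T, *] (size 2)
Final stack size: 2

2


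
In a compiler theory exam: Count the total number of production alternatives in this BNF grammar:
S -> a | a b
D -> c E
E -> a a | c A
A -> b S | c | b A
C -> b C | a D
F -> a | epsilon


Counting alternatives per rule:
  S: 2 alternative(s)
  D: 1 alternative(s)
  E: 2 alternative(s)
  A: 3 alternative(s)
  C: 2 alternative(s)
  F: 2 alternative(s)
Sum: 2 + 1 + 2 + 3 + 2 + 2 = 12

12


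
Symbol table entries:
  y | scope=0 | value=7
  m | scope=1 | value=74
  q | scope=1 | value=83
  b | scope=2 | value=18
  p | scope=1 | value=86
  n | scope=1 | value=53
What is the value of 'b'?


Searching symbol table for 'b':
  y | scope=0 | value=7
  m | scope=1 | value=74
  q | scope=1 | value=83
  b | scope=2 | value=18 <- MATCH
  p | scope=1 | value=86
  n | scope=1 | value=53
Found 'b' at scope 2 with value 18

18


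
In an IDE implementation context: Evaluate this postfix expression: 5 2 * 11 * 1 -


Processing tokens left to right:
Push 5, Push 2
Pop 5 and 2, compute 5 * 2 = 10, push 10
Push 11
Pop 10 and 11, compute 10 * 11 = 110, push 110
Push 1
Pop 110 and 1, compute 110 - 1 = 109, push 109
Stack result: 109

109


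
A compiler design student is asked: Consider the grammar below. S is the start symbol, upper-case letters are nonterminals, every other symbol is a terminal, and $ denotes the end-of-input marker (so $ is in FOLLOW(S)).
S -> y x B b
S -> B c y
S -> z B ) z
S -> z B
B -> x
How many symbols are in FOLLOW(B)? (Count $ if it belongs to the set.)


S is the start symbol and does not occur in any rule body, so FOLLOW(S) = {$}.
Examining every occurrence of B in a rule body:
  S -> y x B b : B is followed by terminal 'b' -> add 'b'
  S -> B c y : B is followed by terminal 'c' -> add 'c'
  S -> z B ) z : B is followed by terminal ')' -> add ')'
  S -> z B : B is at the right end -> add FOLLOW(S) = {$}
  B -> x : B does not occur in the body -> contributes nothing
FOLLOW(B) = {), b, c, $}
Count: 4

4


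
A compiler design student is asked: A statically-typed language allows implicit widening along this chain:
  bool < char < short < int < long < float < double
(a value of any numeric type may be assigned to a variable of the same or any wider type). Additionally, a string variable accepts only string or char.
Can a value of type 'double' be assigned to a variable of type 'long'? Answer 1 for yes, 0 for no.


Target variable type: long
Source value type: double
Numeric ranks: double=6, long=4
Widening allowed iff rank(source) <= rank(target): 6 <= 4? No
Result: 0

0


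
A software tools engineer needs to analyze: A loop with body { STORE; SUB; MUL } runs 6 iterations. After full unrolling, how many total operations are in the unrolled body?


Loop body operations: STORE, SUB, MUL (3 ops per iteration)
Unrolling 6 iterations:
  Iteration 1: STORE, SUB, MUL (3 ops)
  Iteration 2: STORE, SUB, MUL (3 ops)
  Iteration 3: STORE, SUB, MUL (3 ops)
  Iteration 4: STORE, SUB, MUL (3 ops)
  Iteration 5: STORE, SUB, MUL (3 ops)
  Iteration 6: STORE, SUB, MUL (3 ops)
Total: 6 iterations * 3 ops/iter = 18 operations

18


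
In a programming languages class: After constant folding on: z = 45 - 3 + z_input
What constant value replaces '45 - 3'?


Identifying constant sub-expression:
  Original: z = 45 - 3 + z_input
  45 and 3 are both compile-time constants
  Evaluating: 45 - 3 = 42
  After folding: z = 42 + z_input

42


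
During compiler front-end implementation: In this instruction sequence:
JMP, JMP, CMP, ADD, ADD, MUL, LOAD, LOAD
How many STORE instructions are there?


Scanning instruction sequence for STORE:
  Position 1: JMP
  Position 2: JMP
  Position 3: CMP
  Position 4: ADD
  Position 5: ADD
  Position 6: MUL
  Position 7: LOAD
  Position 8: LOAD
Matches at positions: []
Total STORE count: 0

0


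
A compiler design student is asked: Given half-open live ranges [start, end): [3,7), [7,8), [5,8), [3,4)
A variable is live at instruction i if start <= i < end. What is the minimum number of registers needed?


Live ranges:
  Var0: [3, 7)
  Var1: [7, 8)
  Var2: [5, 8)
  Var3: [3, 4)
Sweep-line events (position, delta, active):
  pos=3 start -> active=1
  pos=3 start -> active=2
  pos=4 end -> active=1
  pos=5 start -> active=2
  pos=7 end -> active=1
  pos=7 start -> active=2
  pos=8 end -> active=1
  pos=8 end -> active=0
Maximum simultaneous active: 2
Minimum registers needed: 2

2


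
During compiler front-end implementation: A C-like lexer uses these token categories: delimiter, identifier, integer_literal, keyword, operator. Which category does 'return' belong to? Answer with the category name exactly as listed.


Token: 'return'
Checking categories:
  identifier: no
  integer_literal: no
  operator: no
  keyword: YES
  delimiter: no
Category: keyword

keyword


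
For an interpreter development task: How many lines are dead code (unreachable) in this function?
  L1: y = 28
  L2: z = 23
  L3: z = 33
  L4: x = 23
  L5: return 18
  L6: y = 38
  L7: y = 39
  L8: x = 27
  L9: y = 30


Analyzing control flow:
  L1: reachable (before return)
  L2: reachable (before return)
  L3: reachable (before return)
  L4: reachable (before return)
  L5: reachable (return statement)
  L6: DEAD (after return at L5)
  L7: DEAD (after return at L5)
  L8: DEAD (after return at L5)
  L9: DEAD (after return at L5)
Return at L5, total lines = 9
Dead lines: L6 through L9
Count: 4

4


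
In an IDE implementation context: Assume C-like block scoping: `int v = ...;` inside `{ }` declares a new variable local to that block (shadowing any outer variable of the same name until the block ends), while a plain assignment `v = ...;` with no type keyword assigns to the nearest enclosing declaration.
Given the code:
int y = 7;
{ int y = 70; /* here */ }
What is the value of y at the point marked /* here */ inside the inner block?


Analyzing scoping rules:
Outer scope: declares y = 7
Inner block: 'int y = 70;' declares a NEW y that shadows the outer one
Inside the block the inner declaration is in scope -> 70
Result: 70

70


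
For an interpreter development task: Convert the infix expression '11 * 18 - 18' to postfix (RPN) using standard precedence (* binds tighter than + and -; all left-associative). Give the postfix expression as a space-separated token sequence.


Applying the shunting-yard algorithm:
  Operand 11 -> output
  Push '*' onto operator stack -> op-stack: [*]
  Operand 18 -> output
  See '-' (prec 1); top '*' (prec 2) >= it -> pop '*' to output
  Push '-' onto operator stack -> op-stack: [-]
  Operand 18 -> output
  End of input: pop '-' to output
Postfix result: 11 18 * 18 -

11 18 * 18 -


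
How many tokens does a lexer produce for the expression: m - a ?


Scanning 'm - a'
Token 1: 'm' -> identifier
Token 2: '-' -> operator
Token 3: 'a' -> identifier
Total tokens: 3

3


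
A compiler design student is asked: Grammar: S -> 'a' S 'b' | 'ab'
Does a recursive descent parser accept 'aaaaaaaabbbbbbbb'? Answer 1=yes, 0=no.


Grammar accepts strings of the form a^n b^n (n >= 1)
Word: 'aaaaaaaabbbbbbbb'
Counting: 8 a's and 8 b's
Check: 8 == 8? Yes
Derivation (S -> aSb applied 7 time(s), then S -> ab): S => aSb => aaSbb => aaaSbbb => aaaaSbbbb => aaaaaSbbbbb => aaaaaaSbbbbbb => aaaaaaaSbbbbbbb => aaaaaaaabbbbbbbb
Accepted

1


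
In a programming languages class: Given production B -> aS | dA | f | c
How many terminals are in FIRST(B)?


Production: B -> aS | dA | f | c
Examining each alternative for leading terminals:
  B -> aS : first terminal = 'a'
  B -> dA : first terminal = 'd'
  B -> f : first terminal = 'f'
  B -> c : first terminal = 'c'
FIRST(B) = {a, c, d, f}
Count: 4

4


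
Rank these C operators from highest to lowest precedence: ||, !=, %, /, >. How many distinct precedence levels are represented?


Looking up precedence for each operator:
  || -> precedence 1
  != -> precedence 3
  % -> precedence 6
  / -> precedence 6
  > -> precedence 4
Sorted highest to lowest: %, /, >, !=, ||
Distinct precedence values: [6, 4, 3, 1]
Number of distinct levels: 4

4


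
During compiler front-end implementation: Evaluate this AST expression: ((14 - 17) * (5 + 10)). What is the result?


Expression: ((14 - 17) * (5 + 10))
Evaluating step by step:
  14 - 17 = -3
  5 + 10 = 15
  -3 * 15 = -45
Result: -45

-45


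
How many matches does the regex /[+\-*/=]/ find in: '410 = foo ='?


Pattern: /[+\-*/=]/ (operators)
Input: '410 = foo ='
Scanning for matches:
  Match 1: '='
  Match 2: '='
Total matches: 2

2


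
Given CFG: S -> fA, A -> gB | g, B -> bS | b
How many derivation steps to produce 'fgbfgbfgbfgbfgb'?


Grammar: S -> fA, A -> gB | g, B -> bS | b
Deriving 'fgbfgbfgbfgbfgb':
Step 1: S -> fA => fA
Step 2: A -> gB => fgB
Step 3: B -> bS => fgbS
Step 4: S -> fA => fgbfA
Step 5: A -> gB => fgbfgB
Step 6: B -> bS => fgbfgbS
Step 7: S -> fA => fgbfgbfA
Step 8: A -> gB => fgbfgbfgB
Step 9: B -> bS => fgbfgbfgbS
Step 10: S -> fA => fgbfgbfgbfA
Step 11: A -> gB => fgbfgbfgbfgB
Step 12: B -> bS => fgbfgbfgbfgbS
Step 13: S -> fA => fgbfgbfgbfgbfA
Step 14: A -> gB => fgbfgbfgbfgbfgB
Step 15: B -> b => fgbfgbfgbfgbfgb
Total derivation steps: 15

15


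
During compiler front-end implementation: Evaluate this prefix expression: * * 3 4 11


Parsing prefix expression: * * 3 4 11
Step 1: Innermost operation '* 3 4'
  3 * 4 = 12
Step 2: Outer operation '* [12] 11'
  12 * 11 = 132

132


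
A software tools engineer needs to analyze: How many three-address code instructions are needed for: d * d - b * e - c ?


Expression: d * d - b * e - c
Generating three-address code (respecting * over +/- precedence):
  Instruction 1: t1 = d * d
  Instruction 2: t2 = b * e
  Instruction 3: t3 = t1 - t2
  Instruction 4: t4 = t3 - c
Total instructions: 4

4


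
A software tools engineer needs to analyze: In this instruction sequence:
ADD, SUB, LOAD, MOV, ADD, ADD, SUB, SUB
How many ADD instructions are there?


Scanning instruction sequence for ADD:
  Position 1: ADD <- MATCH
  Position 2: SUB
  Position 3: LOAD
  Position 4: MOV
  Position 5: ADD <- MATCH
  Position 6: ADD <- MATCH
  Position 7: SUB
  Position 8: SUB
Matches at positions: [1, 5, 6]
Total ADD count: 3

3


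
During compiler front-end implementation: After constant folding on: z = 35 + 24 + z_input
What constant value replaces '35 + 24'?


Identifying constant sub-expression:
  Original: z = 35 + 24 + z_input
  35 and 24 are both compile-time constants
  Evaluating: 35 + 24 = 59
  After folding: z = 59 + z_input

59


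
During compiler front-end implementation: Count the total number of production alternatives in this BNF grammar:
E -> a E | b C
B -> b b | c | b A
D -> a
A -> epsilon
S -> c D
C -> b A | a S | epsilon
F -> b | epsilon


Counting alternatives per rule:
  E: 2 alternative(s)
  B: 3 alternative(s)
  D: 1 alternative(s)
  A: 1 alternative(s)
  S: 1 alternative(s)
  C: 3 alternative(s)
  F: 2 alternative(s)
Sum: 2 + 3 + 1 + 1 + 1 + 3 + 2 = 13

13
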